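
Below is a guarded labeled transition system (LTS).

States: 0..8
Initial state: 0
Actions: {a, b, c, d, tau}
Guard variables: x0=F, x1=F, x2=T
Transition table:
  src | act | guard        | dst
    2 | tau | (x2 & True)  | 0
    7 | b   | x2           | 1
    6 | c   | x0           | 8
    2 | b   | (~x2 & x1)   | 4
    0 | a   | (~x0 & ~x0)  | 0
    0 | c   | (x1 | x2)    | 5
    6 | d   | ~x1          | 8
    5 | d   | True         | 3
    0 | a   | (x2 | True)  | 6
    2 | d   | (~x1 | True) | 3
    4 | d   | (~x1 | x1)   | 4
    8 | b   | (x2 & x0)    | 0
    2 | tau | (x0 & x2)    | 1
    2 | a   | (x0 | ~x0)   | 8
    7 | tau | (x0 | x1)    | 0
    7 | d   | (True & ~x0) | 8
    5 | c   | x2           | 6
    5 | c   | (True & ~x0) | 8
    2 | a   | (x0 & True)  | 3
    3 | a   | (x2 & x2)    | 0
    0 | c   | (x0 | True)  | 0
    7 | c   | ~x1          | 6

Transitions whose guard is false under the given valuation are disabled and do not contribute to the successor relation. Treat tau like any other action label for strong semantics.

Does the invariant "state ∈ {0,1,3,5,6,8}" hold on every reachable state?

Answer: INVARIANT HOLDS

Analysis:
Safe = {0,1,3,5,6,8}
Reach set: {0,3,5,6,8}
  0: ok
  3: ok
  5: ok
  6: ok
  8: ok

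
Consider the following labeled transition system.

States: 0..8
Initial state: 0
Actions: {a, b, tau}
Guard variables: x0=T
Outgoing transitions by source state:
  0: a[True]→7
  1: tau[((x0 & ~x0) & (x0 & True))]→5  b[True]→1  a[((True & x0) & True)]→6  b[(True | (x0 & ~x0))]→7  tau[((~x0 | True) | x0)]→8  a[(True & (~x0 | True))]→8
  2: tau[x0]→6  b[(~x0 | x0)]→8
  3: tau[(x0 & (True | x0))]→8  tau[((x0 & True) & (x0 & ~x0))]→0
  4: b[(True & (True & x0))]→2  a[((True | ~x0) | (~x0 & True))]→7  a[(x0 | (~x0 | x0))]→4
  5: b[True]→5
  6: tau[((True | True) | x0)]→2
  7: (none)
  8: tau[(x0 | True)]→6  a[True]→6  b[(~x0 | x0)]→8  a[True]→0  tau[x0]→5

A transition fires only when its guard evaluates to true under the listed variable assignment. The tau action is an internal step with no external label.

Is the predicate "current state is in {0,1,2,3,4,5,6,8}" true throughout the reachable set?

Answer: INVARIANT VIOLATED at state 7

Trace:
Safe = {0,1,2,3,4,5,6,8}
Reach set: {0,7}
  0: ✓
  7: ✗ unsafe
counterexample path to 7: a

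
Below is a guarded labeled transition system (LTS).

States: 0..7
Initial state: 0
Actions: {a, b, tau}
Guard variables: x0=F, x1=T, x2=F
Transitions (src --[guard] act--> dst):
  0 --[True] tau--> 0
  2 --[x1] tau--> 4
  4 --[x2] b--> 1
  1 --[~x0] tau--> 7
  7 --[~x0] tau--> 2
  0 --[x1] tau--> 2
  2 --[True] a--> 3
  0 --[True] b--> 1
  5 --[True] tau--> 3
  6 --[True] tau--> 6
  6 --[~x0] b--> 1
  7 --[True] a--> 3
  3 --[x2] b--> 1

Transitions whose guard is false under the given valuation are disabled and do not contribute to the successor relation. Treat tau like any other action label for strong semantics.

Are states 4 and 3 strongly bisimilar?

Answer: BISIMILAR

Trace:
Refine partition for ~:
  round 0: {{0,1,2,3,4,5,6,7}}
  round 1: {{0,6},{1,5},{2,7},{3,4}}
  round 2: {{0},{1},{2},{3,4},{5},{6},{7}}
Fixed point at round 3; 7 class(es).
4∈{3,4}, 3∈{3,4}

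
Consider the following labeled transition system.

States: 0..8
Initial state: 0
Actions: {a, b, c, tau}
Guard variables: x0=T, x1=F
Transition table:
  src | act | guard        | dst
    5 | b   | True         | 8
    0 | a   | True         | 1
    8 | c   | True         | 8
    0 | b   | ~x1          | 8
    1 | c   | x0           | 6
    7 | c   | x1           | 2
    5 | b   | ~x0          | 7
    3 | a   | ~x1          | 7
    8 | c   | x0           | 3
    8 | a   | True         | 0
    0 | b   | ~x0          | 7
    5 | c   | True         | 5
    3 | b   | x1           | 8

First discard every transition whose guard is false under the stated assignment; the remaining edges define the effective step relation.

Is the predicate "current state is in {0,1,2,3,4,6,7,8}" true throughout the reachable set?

Safe = {0,1,2,3,4,6,7,8}
Reachable = {0,1,3,6,7,8}
  0: ✓
  1: ✓
  3: ✓
  6: ✓
  7: ✓
  8: ✓

Answer: INVARIANT HOLDS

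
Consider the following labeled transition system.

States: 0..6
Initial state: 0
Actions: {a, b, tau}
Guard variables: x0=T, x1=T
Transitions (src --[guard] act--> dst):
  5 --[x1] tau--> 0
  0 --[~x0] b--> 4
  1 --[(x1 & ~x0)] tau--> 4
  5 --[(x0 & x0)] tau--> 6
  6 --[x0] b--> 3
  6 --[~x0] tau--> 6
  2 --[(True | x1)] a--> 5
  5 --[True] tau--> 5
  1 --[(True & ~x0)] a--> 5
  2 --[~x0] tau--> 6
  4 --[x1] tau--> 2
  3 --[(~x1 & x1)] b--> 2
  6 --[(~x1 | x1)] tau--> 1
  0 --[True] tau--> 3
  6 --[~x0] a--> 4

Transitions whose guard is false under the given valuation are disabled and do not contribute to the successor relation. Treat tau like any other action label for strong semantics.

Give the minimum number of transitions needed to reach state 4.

Breadth-first toward 4:
  depth 0: {0}
  depth 1: {3}
4 never appears.

Answer: UNREACHABLE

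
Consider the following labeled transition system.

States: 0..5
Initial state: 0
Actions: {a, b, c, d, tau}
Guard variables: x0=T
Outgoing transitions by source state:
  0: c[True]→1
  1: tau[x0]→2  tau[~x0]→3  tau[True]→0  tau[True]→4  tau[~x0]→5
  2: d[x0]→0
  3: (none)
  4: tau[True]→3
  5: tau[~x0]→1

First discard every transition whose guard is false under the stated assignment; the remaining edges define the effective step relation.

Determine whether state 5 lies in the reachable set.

Answer: UNREACHABLE

Trace:
Guard filter leaves 6 enabled edge(s).
depth 0: {0}
depth 1: {1}  now seen {0,1}
depth 2: {2,4}  now seen {0,1,2,4}
depth 3: {3}  now seen {0,1,2,3,4}
R = {0,1,2,3,4}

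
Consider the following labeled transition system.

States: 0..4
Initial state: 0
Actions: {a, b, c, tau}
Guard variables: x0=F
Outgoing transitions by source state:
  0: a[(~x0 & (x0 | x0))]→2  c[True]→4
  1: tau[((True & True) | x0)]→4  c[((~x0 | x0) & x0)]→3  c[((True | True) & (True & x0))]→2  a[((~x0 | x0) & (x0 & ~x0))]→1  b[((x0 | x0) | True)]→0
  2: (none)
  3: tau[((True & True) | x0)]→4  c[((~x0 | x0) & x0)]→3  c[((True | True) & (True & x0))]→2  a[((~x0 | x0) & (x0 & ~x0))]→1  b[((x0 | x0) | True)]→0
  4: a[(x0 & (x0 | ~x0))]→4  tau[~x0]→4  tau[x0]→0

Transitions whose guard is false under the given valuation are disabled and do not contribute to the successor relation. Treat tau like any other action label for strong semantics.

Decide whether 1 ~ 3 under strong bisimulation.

Bisimulation quotient by refinement:
  P[0] = {{0,1,2,3,4}}
  P[1] = {{0},{1,3},{2},{4}}
stable after 2 split(s): 4 block(s)
class of 1: {1,3}; class of 3: {1,3}

Answer: BISIMILAR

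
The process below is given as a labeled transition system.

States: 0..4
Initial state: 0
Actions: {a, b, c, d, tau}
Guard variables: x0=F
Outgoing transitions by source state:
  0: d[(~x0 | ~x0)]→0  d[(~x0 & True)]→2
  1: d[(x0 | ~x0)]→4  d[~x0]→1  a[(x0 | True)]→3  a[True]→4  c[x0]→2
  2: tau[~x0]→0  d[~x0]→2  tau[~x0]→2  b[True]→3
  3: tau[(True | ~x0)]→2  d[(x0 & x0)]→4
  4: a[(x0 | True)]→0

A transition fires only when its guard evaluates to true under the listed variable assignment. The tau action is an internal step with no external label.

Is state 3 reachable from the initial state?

Answer: REACHABLE

Trace:
After dropping false guards: 12 live edges.
L0 = {0}
L1 = {2}  now seen {0,2}
L2 = {3}  now seen {0,2,3}
Reachable = {0,2,3}
Path to 3: d·b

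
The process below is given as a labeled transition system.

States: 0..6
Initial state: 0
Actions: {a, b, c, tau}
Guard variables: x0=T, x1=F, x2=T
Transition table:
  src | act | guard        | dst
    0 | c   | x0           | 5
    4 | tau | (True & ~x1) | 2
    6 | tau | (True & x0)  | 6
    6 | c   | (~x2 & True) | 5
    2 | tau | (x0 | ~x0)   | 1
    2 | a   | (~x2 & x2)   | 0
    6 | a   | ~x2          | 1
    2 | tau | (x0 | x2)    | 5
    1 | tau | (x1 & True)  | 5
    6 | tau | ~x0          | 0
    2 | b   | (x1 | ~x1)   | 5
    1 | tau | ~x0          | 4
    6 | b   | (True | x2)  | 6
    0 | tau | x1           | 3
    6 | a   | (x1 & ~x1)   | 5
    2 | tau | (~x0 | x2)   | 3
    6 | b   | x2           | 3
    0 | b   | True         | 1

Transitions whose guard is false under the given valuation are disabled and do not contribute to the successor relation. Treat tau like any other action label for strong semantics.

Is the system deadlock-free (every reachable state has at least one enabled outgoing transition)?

R = {0,1,5}
  0: b→1  c→5  [2 out]
  1: ∅  [STUCK]
  5: ∅  [STUCK]
trace reaching 1: b

Answer: DEADLOCK at state 1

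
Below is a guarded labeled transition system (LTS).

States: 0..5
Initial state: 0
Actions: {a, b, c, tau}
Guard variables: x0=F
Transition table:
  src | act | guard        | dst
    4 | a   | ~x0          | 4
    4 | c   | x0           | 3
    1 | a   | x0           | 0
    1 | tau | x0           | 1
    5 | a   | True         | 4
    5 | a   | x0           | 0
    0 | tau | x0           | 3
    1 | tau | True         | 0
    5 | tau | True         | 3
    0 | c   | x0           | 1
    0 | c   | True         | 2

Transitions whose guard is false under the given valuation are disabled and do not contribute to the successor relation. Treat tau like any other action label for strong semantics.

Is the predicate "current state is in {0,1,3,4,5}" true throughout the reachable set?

Answer: INVARIANT VIOLATED at state 2

Analysis:
Allowed set {0,1,3,4,5}
R = {0,2}
  0: safe
  2: outside
counterexample path to 2: c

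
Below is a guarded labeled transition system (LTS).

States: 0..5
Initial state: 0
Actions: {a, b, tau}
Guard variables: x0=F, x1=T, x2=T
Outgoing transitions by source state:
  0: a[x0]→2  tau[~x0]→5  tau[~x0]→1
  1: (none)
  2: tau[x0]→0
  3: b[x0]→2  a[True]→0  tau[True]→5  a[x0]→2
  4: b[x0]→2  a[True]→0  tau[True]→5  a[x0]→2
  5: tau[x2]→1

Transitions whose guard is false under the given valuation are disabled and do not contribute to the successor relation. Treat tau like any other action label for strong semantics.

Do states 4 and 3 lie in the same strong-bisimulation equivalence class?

Compute ~ classes (split until stable):
  P[0] = {{0,1,2,3,4,5}}
  P[1] = {{0,5},{1,2},{3,4}}
  P[2] = {{0},{1,2},{3,4},{5}}
stable after 3 split(s): 4 block(s)
4∈{3,4}, 3∈{3,4}

Answer: BISIMILAR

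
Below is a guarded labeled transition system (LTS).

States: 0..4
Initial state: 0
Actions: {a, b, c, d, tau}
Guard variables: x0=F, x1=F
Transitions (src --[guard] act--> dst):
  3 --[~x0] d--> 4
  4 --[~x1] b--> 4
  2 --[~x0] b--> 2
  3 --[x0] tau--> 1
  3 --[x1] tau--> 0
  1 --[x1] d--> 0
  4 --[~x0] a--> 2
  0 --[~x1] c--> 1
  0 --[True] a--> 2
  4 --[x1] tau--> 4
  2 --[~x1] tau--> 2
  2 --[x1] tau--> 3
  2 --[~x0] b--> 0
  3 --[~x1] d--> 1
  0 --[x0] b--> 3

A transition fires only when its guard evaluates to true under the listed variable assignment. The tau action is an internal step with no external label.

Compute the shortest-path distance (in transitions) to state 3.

Answer: UNREACHABLE

Working:
BFS to 3:
  depth 0: {0}
  depth 1: {1,2}
3 never appears.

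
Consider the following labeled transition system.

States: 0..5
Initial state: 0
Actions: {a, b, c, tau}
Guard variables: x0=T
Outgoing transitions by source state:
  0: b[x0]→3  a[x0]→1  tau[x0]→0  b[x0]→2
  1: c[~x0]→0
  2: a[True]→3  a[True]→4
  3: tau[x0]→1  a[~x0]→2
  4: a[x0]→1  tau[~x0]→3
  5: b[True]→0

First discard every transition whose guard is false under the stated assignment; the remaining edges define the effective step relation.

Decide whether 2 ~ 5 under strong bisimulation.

Answer: NOT BISIMILAR

Working:
Compute ~ classes (split until stable):
  round 0: {{0,1,2,3,4,5}}
  round 1: {{0},{1},{2,4},{3},{5}}
  round 2: {{0},{1},{2},{3},{4},{5}}
stable after 3 split(s): 6 block(s)
[2]={2}  [5]={5}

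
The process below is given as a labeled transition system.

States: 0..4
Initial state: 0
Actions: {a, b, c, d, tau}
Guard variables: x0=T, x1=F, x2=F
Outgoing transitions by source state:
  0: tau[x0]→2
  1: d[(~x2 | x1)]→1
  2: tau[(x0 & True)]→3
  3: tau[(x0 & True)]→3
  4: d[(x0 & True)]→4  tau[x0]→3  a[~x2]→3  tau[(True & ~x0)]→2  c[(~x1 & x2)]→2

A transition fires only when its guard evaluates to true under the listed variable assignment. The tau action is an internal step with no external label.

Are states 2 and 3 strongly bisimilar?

Bisimulation quotient by refinement:
  P[0] = {{0,1,2,3,4}}
  P[1] = {{0,2,3},{1},{4}}
3 equivalence class(es) (converged in 2)
[2]={0,2,3}  [3]={0,2,3}

Answer: BISIMILAR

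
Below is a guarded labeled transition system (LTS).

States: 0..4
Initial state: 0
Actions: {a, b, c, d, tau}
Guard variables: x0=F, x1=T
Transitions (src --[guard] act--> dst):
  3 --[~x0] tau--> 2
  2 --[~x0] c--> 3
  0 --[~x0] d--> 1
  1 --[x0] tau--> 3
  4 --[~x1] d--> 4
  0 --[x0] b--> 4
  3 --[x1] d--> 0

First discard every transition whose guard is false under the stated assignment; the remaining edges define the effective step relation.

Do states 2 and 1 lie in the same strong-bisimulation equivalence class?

Answer: NOT BISIMILAR

Analysis:
Refine partition for ~:
  P[0] = {{0,1,2,3,4}}
  P[1] = {{0},{1,4},{2},{3}}
Fixed point at round 2; 4 class(es).
class of 2: {2}; class of 1: {1,4}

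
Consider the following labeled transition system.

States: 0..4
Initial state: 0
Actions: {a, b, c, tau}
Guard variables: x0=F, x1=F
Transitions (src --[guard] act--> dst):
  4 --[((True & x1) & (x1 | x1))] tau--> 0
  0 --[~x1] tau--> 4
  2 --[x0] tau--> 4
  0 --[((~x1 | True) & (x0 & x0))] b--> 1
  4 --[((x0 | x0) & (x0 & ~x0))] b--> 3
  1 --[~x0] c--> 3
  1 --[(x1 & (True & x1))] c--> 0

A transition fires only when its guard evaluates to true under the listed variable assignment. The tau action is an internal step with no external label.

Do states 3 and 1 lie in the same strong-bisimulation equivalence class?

Compute ~ classes (split until stable):
  P[0] = {{0,1,2,3,4}}
  P[1] = {{0},{1},{2,3,4}}
3 equivalence class(es) (converged in 2)
3∈{2,3,4}, 1∈{1}

Answer: NOT BISIMILAR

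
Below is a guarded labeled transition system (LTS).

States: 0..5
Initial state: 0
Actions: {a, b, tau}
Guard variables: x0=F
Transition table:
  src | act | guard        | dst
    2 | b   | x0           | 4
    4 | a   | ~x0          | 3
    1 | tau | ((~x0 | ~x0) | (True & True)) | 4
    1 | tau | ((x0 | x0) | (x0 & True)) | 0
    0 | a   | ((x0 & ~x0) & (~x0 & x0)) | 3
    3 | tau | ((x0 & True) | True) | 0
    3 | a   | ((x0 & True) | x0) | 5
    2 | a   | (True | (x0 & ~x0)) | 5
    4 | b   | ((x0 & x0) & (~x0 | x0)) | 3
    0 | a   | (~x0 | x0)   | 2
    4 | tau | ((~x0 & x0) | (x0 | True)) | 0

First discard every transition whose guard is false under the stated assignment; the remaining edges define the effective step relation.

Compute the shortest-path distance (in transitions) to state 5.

Answer: 2

Trace:
Breadth-first toward 5:
  depth 0: {0}
  depth 1: {2}
  depth 2: {5}
depth(5)=2, e.g. a·a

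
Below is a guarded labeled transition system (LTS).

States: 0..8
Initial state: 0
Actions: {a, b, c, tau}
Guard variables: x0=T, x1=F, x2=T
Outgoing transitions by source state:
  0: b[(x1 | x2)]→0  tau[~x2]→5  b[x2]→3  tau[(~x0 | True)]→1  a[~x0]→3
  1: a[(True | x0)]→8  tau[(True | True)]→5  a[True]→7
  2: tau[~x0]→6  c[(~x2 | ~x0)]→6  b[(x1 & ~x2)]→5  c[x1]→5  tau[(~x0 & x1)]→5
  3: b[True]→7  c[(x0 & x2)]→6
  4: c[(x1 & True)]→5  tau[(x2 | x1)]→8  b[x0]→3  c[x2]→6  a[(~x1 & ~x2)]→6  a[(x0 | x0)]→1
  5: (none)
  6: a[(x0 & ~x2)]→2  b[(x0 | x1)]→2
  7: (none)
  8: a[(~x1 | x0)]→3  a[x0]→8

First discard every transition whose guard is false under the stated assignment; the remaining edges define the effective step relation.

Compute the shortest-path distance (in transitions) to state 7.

BFS to 7:
  Layer 0: {0}
  Layer 1: {1,3}
  Layer 2: {5,6,7,8}
depth(7)=2, e.g. b·b

Answer: 2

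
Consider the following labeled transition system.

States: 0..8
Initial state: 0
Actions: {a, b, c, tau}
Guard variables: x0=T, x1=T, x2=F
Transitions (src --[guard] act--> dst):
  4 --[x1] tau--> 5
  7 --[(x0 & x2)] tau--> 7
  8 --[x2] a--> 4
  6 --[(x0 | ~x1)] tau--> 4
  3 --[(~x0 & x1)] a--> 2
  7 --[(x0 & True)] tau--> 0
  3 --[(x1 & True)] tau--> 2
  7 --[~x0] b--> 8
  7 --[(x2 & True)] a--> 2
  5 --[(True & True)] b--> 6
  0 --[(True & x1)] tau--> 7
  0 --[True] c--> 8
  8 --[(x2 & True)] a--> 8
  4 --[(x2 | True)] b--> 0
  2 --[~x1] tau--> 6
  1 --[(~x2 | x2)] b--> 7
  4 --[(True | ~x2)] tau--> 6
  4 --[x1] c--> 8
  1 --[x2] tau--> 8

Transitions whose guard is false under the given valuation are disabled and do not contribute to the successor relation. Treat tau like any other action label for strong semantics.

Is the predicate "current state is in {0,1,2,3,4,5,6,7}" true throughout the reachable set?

Safe = {0,1,2,3,4,5,6,7}
R = {0,7,8}
  0: safe
  7: safe
  8: ✗ unsafe
reach 8 via c — violates

Answer: INVARIANT VIOLATED at state 8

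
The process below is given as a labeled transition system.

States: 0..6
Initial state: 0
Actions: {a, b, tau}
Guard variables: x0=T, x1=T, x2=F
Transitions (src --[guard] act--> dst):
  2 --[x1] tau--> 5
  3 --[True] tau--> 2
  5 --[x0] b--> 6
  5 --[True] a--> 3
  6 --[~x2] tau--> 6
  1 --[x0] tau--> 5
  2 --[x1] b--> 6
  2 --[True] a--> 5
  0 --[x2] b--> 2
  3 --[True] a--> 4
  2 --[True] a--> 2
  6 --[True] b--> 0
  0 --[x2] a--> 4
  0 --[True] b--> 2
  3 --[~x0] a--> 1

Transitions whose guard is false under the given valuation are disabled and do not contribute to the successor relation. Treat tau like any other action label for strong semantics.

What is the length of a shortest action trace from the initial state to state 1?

Answer: UNREACHABLE

Trace:
Layered search for 1:
  Layer 0: {0}
  Layer 1: {2}
  Layer 2: {5,6}
  Layer 3: {3}
  Layer 4: {4}
1 never appears.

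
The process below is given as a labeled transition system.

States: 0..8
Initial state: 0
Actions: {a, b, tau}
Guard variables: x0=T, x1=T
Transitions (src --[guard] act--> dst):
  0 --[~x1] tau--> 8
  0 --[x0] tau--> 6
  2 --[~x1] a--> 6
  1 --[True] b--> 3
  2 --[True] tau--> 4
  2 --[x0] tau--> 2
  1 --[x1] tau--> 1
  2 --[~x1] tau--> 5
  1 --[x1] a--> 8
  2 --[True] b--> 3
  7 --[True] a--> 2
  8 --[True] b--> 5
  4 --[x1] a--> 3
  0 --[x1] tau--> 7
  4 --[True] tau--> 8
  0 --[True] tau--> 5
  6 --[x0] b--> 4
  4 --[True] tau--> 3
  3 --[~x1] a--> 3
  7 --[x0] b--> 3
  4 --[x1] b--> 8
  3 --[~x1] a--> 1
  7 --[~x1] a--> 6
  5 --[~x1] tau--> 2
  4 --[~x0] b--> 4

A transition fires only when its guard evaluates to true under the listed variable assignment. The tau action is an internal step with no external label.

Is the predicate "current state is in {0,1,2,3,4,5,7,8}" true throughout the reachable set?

Answer: INVARIANT VIOLATED at state 6

Working:
Inv-set: {0,1,2,3,4,5,7,8}
R = {0,2,3,4,5,6,7,8}
  0: ✓
  2: ✓
  3: ✓
  4: ✓
  5: ✓
  6: ✗ unsafe
  7: ✓
  8: ✓
witness against invariant: tau → 6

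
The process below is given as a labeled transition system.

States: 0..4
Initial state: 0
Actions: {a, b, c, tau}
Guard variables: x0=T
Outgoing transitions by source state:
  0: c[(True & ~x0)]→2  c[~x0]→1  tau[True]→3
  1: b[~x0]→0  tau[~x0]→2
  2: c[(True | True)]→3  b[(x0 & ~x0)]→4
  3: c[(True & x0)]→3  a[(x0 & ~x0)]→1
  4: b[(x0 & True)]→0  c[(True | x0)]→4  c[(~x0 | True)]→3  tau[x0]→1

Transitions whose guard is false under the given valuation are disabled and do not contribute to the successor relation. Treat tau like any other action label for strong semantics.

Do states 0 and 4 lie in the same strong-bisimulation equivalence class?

Compute ~ classes (split until stable):
  round 0: {{0,1,2,3,4}}
  round 1: {{0},{1},{2,3},{4}}
4 equivalence class(es) (converged in 2)
0∈{0}, 4∈{4}

Answer: NOT BISIMILAR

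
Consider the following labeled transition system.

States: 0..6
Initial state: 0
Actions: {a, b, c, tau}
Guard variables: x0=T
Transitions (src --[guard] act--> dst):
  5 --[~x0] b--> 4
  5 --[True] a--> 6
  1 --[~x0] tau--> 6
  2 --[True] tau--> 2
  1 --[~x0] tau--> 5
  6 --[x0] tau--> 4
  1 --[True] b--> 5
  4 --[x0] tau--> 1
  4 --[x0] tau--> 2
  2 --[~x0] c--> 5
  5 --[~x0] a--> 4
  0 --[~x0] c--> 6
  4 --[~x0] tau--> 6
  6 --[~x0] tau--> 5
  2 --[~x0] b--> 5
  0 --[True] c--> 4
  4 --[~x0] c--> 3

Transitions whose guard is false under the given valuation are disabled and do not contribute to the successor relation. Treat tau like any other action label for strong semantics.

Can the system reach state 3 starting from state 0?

7 transition(s) survive guard evaluation.
Layer 0: {0}
Layer 1: {4}  now seen {0,4}
Layer 2: {1,2}  now seen {0,1,2,4}
Layer 3: {5}  now seen {0,1,2,4,5}
Layer 4: {6}  now seen {0,1,2,4,5,6}
Reachable = {0,1,2,4,5,6}

Answer: UNREACHABLE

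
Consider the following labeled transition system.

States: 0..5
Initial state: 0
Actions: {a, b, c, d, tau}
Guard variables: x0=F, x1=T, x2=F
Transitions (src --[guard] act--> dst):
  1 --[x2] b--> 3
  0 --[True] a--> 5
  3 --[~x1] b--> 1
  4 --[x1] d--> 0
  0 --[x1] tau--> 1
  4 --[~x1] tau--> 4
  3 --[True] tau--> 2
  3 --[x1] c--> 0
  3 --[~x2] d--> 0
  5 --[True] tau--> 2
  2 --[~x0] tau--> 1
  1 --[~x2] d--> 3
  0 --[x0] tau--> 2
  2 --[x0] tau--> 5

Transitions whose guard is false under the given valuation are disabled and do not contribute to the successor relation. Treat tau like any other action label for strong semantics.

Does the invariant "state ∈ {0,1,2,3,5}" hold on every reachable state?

Inv-set: {0,1,2,3,5}
R = {0,1,2,3,5}
  0: ✓
  1: ✓
  2: ✓
  3: ✓
  5: ✓

Answer: INVARIANT HOLDS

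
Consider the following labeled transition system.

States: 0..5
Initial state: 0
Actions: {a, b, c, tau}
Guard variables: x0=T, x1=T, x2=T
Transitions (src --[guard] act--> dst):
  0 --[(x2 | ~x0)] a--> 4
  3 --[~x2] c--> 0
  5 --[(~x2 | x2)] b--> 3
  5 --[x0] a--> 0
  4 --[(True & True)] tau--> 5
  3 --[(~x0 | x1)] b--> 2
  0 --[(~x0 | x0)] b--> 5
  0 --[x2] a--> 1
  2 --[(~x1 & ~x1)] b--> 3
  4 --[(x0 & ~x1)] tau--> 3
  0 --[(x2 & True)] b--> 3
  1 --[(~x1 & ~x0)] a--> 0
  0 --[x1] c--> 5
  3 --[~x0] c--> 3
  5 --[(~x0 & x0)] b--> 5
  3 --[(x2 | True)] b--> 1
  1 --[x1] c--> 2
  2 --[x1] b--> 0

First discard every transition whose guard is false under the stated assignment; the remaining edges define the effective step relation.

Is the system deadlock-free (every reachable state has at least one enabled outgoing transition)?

R = {0,1,2,3,4,5}
  0: a→1  a→4  b→3  b→5  c→5  [5 exit(s)]
  1: c→2  [1 exit(s)]
  2: b→0  [1 exit(s)]
  3: b→1  b→2  [2 exit(s)]
  4: tau→5  [1 exit(s)]
  5: a→0  b→3  [2 exit(s)]

Answer: DEADLOCK-FREE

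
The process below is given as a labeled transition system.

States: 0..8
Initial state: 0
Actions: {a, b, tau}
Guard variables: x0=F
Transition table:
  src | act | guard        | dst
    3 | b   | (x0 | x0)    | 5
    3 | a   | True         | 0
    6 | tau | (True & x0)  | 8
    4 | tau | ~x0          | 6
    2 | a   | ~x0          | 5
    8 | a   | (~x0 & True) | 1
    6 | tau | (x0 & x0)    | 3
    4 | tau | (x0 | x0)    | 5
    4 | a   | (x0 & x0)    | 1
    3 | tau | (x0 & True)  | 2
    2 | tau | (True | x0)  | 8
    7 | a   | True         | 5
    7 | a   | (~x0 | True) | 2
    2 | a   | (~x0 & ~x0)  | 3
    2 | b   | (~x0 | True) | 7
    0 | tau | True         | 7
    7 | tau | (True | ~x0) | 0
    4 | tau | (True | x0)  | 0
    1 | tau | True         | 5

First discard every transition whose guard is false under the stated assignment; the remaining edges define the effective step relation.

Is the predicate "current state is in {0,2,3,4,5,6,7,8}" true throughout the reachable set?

Allowed set {0,2,3,4,5,6,7,8}
R = {0,1,2,3,5,7,8}
  0: safe
  1: VIOLATES
  2: safe
  3: safe
  5: safe
  7: safe
  8: safe
reach 1 via tau·a·tau·a — violates

Answer: INVARIANT VIOLATED at state 1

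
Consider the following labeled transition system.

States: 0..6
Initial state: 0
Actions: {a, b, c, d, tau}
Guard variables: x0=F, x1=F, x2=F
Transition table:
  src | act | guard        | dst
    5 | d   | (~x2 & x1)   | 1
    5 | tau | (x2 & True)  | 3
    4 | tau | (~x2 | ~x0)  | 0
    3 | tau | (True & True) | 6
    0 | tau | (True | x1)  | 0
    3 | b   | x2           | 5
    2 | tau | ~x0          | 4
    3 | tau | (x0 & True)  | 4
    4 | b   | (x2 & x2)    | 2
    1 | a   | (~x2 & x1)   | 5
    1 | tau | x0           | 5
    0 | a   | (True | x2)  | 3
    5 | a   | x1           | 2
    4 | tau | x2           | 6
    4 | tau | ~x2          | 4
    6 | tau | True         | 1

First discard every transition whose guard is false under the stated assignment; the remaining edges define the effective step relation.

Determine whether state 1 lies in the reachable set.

After dropping false guards: 7 live edges.
L0 = {0}
L1 = {3}  now seen {0,3}
L2 = {6}  now seen {0,3,6}
L3 = {1}  now seen {0,1,3,6}
R = {0,1,3,6}
Path to 1: a·tau·tau

Answer: REACHABLE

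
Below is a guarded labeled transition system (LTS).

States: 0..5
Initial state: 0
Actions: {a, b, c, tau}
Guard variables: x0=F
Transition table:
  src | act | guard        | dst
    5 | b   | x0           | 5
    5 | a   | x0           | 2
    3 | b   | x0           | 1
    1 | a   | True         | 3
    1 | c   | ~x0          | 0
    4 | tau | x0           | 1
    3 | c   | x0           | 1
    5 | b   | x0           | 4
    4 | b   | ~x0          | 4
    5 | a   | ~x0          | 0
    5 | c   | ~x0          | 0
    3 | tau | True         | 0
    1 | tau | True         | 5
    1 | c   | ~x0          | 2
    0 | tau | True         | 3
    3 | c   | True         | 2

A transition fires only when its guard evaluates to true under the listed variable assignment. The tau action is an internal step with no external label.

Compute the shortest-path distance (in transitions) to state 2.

Breadth-first toward 2:
  Layer 0: {0}
  Layer 1: {3}
  Layer 2: {2}
2 enters at depth 2; path tau·c

Answer: 2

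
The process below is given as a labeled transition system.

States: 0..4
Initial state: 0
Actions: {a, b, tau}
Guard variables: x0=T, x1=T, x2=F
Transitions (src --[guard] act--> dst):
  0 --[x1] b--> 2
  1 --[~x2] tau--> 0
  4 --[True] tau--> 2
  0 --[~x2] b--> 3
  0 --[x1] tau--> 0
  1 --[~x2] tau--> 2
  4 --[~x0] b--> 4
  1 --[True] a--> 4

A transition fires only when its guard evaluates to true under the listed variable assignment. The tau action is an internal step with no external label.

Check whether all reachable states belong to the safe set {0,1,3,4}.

Answer: INVARIANT VIOLATED at state 2

Trace:
Allowed set {0,1,3,4}
Reach set: {0,2,3}
  0: safe
  2: ✗ unsafe
  3: safe
reach 2 via b — violates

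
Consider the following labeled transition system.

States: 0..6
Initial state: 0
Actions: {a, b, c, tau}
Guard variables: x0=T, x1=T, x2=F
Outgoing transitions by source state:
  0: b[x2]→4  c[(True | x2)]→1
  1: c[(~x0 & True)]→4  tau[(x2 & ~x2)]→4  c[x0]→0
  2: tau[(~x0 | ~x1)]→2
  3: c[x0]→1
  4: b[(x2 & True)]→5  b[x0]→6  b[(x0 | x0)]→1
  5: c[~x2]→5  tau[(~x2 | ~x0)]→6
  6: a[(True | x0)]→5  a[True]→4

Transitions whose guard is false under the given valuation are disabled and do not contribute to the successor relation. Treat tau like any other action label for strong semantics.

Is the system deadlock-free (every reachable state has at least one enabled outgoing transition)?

Answer: DEADLOCK-FREE

Working:
R = {0,1}
  0: c→1  [1 out]
  1: c→0  [1 out]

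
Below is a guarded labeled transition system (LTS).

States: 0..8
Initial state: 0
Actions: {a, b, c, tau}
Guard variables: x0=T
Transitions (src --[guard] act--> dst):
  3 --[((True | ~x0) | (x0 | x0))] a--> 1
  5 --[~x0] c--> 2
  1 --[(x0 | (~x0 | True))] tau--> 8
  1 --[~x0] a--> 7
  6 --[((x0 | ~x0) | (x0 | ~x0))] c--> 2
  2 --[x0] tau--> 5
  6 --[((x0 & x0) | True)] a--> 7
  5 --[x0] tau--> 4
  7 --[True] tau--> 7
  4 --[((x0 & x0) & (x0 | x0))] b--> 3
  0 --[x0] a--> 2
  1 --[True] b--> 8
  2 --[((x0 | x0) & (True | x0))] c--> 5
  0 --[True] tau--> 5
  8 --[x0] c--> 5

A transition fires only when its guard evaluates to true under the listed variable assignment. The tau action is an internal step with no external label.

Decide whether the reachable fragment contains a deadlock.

Answer: DEADLOCK-FREE

Analysis:
R = {0,1,2,3,4,5,8}
  0: a→2  tau→5  [2 out]
  1: b→8  tau→8  [2 out]
  2: c→5  tau→5  [2 out]
  3: a→1  [1 out]
  4: b→3  [1 out]
  5: tau→4  [1 out]
  8: c→5  [1 out]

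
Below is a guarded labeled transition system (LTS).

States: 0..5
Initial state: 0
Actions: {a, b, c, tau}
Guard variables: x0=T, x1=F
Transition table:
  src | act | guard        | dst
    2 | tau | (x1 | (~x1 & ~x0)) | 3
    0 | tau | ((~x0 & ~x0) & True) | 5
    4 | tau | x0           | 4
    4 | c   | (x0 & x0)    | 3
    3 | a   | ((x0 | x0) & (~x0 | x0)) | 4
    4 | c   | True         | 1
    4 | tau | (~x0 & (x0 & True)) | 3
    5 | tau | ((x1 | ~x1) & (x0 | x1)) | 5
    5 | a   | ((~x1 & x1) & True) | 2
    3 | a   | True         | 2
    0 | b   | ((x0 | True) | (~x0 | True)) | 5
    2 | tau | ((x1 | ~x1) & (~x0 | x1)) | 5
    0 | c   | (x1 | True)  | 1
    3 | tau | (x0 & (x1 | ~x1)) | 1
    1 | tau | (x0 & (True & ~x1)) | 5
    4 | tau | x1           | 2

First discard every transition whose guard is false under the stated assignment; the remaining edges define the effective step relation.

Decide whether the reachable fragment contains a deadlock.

Reach set: {0,1,5}
  0: b→5  c→1  [deg 2]
  1: tau→5  [deg 1]
  5: tau→5  [deg 1]

Answer: DEADLOCK-FREE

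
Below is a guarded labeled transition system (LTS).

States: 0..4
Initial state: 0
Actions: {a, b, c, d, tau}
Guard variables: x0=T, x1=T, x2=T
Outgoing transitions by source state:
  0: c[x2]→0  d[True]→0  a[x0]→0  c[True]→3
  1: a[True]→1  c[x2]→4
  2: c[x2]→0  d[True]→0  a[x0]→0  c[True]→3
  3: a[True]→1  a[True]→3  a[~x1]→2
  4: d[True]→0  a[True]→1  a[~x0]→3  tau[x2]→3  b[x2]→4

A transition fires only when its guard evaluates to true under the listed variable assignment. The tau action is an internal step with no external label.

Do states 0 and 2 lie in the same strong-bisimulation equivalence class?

Bisimulation quotient by refinement:
  π0 = {{0,1,2,3,4}}
  π1 = {{0,2},{1},{3},{4}}
stable after 2 split(s): 4 block(s)
[0]={0,2}  [2]={0,2}

Answer: BISIMILAR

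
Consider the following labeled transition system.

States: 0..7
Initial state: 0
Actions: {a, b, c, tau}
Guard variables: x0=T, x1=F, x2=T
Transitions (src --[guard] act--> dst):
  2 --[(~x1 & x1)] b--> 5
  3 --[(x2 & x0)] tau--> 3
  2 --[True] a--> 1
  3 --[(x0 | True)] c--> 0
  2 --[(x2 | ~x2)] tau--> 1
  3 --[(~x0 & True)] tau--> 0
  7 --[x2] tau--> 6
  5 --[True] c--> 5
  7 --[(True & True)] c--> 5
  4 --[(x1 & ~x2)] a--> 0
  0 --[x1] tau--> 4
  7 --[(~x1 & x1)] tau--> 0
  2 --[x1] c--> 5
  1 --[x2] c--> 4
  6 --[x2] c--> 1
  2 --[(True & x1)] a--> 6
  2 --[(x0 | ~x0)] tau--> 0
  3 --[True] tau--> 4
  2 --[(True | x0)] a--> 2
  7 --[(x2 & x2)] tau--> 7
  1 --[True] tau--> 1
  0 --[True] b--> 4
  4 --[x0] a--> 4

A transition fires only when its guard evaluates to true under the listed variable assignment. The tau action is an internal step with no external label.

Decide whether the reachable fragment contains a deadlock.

Reachable = {0,4}
  0: b→4  [1 out]
  4: a→4  [1 out]

Answer: DEADLOCK-FREE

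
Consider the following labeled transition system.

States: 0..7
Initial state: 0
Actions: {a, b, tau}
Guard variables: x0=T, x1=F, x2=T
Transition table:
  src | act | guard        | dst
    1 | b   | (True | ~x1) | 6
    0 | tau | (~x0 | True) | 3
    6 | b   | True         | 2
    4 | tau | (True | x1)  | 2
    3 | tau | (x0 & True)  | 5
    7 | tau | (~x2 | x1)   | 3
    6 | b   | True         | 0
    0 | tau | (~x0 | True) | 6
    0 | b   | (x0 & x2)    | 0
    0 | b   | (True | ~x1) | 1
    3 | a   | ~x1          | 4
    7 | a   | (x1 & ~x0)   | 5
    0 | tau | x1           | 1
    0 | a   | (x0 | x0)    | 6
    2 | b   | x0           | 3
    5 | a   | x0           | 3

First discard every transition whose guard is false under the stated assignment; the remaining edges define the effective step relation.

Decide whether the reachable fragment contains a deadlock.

Answer: DEADLOCK-FREE

Trace:
R = {0,1,2,3,4,5,6}
  0: a→6  b→0  b→1  tau→3  tau→6  [5 out]
  1: b→6  [1 out]
  2: b→3  [1 out]
  3: a→4  tau→5  [2 out]
  4: tau→2  [1 out]
  5: a→3  [1 out]
  6: b→0  b→2  [2 out]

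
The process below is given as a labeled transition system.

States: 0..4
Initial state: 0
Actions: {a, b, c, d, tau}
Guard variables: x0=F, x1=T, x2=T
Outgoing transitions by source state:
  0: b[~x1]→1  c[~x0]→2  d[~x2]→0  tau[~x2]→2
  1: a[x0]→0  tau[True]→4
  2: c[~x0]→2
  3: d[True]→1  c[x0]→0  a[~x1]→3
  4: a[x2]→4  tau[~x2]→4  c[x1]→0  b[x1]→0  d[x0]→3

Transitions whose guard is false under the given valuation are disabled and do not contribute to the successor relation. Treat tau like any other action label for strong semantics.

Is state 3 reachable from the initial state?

After dropping false guards: 7 live edges.
Layer 0: {0}
Layer 1: {2}  now seen {0,2}
R = {0,2}

Answer: UNREACHABLE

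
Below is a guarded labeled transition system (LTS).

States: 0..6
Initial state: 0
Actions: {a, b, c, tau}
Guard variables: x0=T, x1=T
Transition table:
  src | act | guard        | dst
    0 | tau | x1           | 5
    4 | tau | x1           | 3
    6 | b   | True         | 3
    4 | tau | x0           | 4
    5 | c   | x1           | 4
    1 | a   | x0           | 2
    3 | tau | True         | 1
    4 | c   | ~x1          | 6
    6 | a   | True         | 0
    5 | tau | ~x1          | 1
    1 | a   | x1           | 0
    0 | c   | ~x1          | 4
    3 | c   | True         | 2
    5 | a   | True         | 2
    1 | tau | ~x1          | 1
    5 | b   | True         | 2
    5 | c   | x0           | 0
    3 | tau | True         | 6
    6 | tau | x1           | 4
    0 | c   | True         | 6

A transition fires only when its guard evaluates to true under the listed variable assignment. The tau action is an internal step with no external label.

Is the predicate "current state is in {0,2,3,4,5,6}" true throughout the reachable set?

Answer: INVARIANT VIOLATED at state 1

Working:
Safe = {0,2,3,4,5,6}
Reachable = {0,1,2,3,4,5,6}
  0: ok
  1: ✗ unsafe
  2: ok
  3: ok
  4: ok
  5: ok
  6: ok
witness against invariant: c·b·tau → 1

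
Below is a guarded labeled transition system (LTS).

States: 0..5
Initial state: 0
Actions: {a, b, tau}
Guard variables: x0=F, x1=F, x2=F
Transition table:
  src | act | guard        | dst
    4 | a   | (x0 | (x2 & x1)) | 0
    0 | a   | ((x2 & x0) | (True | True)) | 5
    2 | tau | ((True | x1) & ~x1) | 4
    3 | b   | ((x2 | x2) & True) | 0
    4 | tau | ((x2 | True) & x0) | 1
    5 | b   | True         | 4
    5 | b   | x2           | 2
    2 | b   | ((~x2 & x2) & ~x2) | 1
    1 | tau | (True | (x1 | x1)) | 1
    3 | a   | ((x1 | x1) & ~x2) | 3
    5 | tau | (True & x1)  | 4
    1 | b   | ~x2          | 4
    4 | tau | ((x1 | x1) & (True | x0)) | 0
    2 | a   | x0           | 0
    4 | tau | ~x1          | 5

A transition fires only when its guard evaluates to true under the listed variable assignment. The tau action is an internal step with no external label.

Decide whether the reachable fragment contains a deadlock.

R = {0,4,5}
  0: a→5  [deg 1]
  4: tau→5  [deg 1]
  5: b→4  [deg 1]

Answer: DEADLOCK-FREE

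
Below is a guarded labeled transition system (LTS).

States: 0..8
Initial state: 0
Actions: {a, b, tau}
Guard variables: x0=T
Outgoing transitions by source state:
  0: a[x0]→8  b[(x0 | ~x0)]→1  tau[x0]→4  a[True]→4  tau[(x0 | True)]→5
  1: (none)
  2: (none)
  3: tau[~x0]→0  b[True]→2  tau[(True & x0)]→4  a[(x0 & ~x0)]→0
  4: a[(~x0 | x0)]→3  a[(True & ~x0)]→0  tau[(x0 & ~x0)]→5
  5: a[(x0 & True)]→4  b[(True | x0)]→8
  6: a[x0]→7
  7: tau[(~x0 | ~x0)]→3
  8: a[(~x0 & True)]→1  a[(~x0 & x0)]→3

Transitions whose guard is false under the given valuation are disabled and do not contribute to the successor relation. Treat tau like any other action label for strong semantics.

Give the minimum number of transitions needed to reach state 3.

BFS to 3:
  L0 = {0}
  L1 = {1,4,5,8}
  L2 = {3}
depth(3)=2, e.g. a·a

Answer: 2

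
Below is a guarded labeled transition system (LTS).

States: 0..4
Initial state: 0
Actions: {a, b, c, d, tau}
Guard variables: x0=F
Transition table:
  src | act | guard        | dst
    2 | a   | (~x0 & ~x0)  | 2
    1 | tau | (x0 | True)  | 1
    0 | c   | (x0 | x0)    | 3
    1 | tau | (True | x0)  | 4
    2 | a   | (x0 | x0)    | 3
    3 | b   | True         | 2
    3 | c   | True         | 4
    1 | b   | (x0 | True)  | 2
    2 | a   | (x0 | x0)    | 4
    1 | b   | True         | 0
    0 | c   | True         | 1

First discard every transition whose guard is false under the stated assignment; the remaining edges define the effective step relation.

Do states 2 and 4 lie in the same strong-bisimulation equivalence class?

Refine partition for ~:
  round 0: {{0,1,2,3,4}}
  round 1: {{0},{1},{2},{3},{4}}
Fixed point at round 2; 5 class(es).
2∈{2}, 4∈{4}

Answer: NOT BISIMILAR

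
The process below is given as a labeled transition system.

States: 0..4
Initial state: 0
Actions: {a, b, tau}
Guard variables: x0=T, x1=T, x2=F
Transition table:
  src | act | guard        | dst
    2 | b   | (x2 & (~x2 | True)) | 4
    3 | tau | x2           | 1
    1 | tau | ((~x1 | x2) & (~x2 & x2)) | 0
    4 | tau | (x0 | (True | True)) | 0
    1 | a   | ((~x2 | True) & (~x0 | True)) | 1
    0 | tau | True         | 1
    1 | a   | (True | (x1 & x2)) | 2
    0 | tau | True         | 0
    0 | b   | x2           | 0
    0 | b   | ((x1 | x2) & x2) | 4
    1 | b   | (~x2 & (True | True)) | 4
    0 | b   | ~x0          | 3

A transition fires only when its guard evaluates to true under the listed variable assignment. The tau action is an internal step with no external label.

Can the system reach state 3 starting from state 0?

Guard filter leaves 6 enabled edge(s).
depth 0: {0}
depth 1: {1}  total {0,1}
depth 2: {2,4}  total {0,1,2,4}
R = {0,1,2,4}

Answer: UNREACHABLE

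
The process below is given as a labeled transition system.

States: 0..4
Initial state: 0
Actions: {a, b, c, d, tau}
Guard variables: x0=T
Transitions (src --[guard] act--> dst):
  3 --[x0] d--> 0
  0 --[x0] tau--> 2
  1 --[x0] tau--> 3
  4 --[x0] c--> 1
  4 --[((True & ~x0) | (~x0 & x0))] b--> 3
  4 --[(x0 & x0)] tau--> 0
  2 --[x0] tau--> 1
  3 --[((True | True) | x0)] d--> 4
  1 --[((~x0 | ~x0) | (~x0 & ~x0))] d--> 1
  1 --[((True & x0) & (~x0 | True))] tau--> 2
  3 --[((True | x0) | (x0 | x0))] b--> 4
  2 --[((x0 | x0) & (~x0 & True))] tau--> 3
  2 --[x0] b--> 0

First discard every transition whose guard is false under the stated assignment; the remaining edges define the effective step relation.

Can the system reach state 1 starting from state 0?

Answer: REACHABLE

Working:
Guard filter leaves 10 enabled edge(s).
Layer 0: {0}
Layer 1: {2}  cumulative {0,2}
Layer 2: {1}  cumulative {0,1,2}
Layer 3: {3}  cumulative {0,1,2,3}
Layer 4: {4}  cumulative {0,1,2,3,4}
Reachable = {0,1,2,3,4}
witness 1: tau·tau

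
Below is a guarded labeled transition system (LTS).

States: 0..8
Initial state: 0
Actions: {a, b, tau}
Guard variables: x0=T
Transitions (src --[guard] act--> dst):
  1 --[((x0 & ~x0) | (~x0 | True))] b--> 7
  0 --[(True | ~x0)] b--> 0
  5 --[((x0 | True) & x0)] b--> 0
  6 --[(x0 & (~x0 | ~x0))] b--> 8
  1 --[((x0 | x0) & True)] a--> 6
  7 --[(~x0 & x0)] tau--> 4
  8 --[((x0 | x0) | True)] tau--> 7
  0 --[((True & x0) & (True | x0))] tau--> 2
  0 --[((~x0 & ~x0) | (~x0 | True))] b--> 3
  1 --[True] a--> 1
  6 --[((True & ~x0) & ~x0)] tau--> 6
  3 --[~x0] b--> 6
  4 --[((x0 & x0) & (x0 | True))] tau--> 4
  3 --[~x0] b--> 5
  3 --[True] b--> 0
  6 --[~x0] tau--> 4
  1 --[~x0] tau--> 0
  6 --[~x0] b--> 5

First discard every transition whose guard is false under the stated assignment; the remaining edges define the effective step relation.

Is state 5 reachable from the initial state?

After dropping false guards: 10 live edges.
Layer 0: {0}
Layer 1: {2,3}  total {0,2,3}
Reachable = {0,2,3}

Answer: UNREACHABLE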